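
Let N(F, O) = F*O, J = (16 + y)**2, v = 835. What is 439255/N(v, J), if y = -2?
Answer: 87851/32732 ≈ 2.6839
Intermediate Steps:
J = 196 (J = (16 - 2)**2 = 14**2 = 196)
439255/N(v, J) = 439255/((835*196)) = 439255/163660 = 439255*(1/163660) = 87851/32732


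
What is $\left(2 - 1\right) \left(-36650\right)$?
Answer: $-36650$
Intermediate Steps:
$\left(2 - 1\right) \left(-36650\right) = 1 \left(-36650\right) = -36650$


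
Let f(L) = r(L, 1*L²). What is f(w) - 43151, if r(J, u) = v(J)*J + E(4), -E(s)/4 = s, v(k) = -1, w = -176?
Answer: -42991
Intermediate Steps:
E(s) = -4*s
r(J, u) = -16 - J (r(J, u) = -J - 4*4 = -J - 16 = -16 - J)
f(L) = -16 - L
f(w) - 43151 = (-16 - 1*(-176)) - 43151 = (-16 + 176) - 43151 = 160 - 43151 = -42991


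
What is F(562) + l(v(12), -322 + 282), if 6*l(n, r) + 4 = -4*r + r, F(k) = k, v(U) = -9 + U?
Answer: 1744/3 ≈ 581.33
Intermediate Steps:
l(n, r) = -⅔ - r/2 (l(n, r) = -⅔ + (-4*r + r)/6 = -⅔ + (-3*r)/6 = -⅔ - r/2)
F(562) + l(v(12), -322 + 282) = 562 + (-⅔ - (-322 + 282)/2) = 562 + (-⅔ - ½*(-40)) = 562 + (-⅔ + 20) = 562 + 58/3 = 1744/3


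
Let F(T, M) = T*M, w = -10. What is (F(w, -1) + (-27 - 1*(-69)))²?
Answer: 2704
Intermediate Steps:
F(T, M) = M*T
(F(w, -1) + (-27 - 1*(-69)))² = (-1*(-10) + (-27 - 1*(-69)))² = (10 + (-27 + 69))² = (10 + 42)² = 52² = 2704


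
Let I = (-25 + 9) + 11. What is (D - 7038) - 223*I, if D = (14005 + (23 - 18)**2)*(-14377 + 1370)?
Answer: -182494133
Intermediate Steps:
I = -5 (I = -16 + 11 = -5)
D = -182488210 (D = (14005 + 5**2)*(-13007) = (14005 + 25)*(-13007) = 14030*(-13007) = -182488210)
(D - 7038) - 223*I = (-182488210 - 7038) - 223*(-5) = -182495248 + 1115 = -182494133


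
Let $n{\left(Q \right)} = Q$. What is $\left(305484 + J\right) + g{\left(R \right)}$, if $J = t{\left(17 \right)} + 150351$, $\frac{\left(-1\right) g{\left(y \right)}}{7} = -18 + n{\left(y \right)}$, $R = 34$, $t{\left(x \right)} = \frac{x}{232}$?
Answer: $\frac{105727753}{232} \approx 4.5572 \cdot 10^{5}$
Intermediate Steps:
$t{\left(x \right)} = \frac{x}{232}$ ($t{\left(x \right)} = x \frac{1}{232} = \frac{x}{232}$)
$g{\left(y \right)} = 126 - 7 y$ ($g{\left(y \right)} = - 7 \left(-18 + y\right) = 126 - 7 y$)
$J = \frac{34881449}{232}$ ($J = \frac{1}{232} \cdot 17 + 150351 = \frac{17}{232} + 150351 = \frac{34881449}{232} \approx 1.5035 \cdot 10^{5}$)
$\left(305484 + J\right) + g{\left(R \right)} = \left(305484 + \frac{34881449}{232}\right) + \left(126 - 238\right) = \frac{105753737}{232} + \left(126 - 238\right) = \frac{105753737}{232} - 112 = \frac{105727753}{232}$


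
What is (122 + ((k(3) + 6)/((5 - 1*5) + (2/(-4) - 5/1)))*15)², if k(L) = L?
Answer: 1149184/121 ≈ 9497.4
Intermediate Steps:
(122 + ((k(3) + 6)/((5 - 1*5) + (2/(-4) - 5/1)))*15)² = (122 + ((3 + 6)/((5 - 1*5) + (2/(-4) - 5/1)))*15)² = (122 + (9/((5 - 5) + (2*(-¼) - 5*1)))*15)² = (122 + (9/(0 + (-½ - 5)))*15)² = (122 + (9/(0 - 11/2))*15)² = (122 + (9/(-11/2))*15)² = (122 + (9*(-2/11))*15)² = (122 - 18/11*15)² = (122 - 270/11)² = (1072/11)² = 1149184/121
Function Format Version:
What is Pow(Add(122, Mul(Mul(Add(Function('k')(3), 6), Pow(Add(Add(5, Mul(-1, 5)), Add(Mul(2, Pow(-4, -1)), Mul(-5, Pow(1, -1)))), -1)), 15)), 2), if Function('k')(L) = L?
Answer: Rational(1149184, 121) ≈ 9497.4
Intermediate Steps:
Pow(Add(122, Mul(Mul(Add(Function('k')(3), 6), Pow(Add(Add(5, Mul(-1, 5)), Add(Mul(2, Pow(-4, -1)), Mul(-5, Pow(1, -1)))), -1)), 15)), 2) = Pow(Add(122, Mul(Mul(Add(3, 6), Pow(Add(Add(5, Mul(-1, 5)), Add(Mul(2, Pow(-4, -1)), Mul(-5, Pow(1, -1)))), -1)), 15)), 2) = Pow(Add(122, Mul(Mul(9, Pow(Add(Add(5, -5), Add(Mul(2, Rational(-1, 4)), Mul(-5, 1))), -1)), 15)), 2) = Pow(Add(122, Mul(Mul(9, Pow(Add(0, Add(Rational(-1, 2), -5)), -1)), 15)), 2) = Pow(Add(122, Mul(Mul(9, Pow(Add(0, Rational(-11, 2)), -1)), 15)), 2) = Pow(Add(122, Mul(Mul(9, Pow(Rational(-11, 2), -1)), 15)), 2) = Pow(Add(122, Mul(Mul(9, Rational(-2, 11)), 15)), 2) = Pow(Add(122, Mul(Rational(-18, 11), 15)), 2) = Pow(Add(122, Rational(-270, 11)), 2) = Pow(Rational(1072, 11), 2) = Rational(1149184, 121)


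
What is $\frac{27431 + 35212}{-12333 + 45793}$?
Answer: $\frac{8949}{4780} \approx 1.8722$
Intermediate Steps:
$\frac{27431 + 35212}{-12333 + 45793} = \frac{62643}{33460} = 62643 \cdot \frac{1}{33460} = \frac{8949}{4780}$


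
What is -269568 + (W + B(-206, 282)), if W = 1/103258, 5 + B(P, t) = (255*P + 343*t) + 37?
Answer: -23268157719/103258 ≈ -2.2534e+5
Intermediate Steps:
B(P, t) = 32 + 255*P + 343*t (B(P, t) = -5 + ((255*P + 343*t) + 37) = -5 + (37 + 255*P + 343*t) = 32 + 255*P + 343*t)
W = 1/103258 ≈ 9.6845e-6
-269568 + (W + B(-206, 282)) = -269568 + (1/103258 + (32 + 255*(-206) + 343*282)) = -269568 + (1/103258 + (32 - 52530 + 96726)) = -269568 + (1/103258 + 44228) = -269568 + 4566894825/103258 = -23268157719/103258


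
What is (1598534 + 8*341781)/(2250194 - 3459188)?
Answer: -2166391/604497 ≈ -3.5838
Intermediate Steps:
(1598534 + 8*341781)/(2250194 - 3459188) = (1598534 + 2734248)/(-1208994) = 4332782*(-1/1208994) = -2166391/604497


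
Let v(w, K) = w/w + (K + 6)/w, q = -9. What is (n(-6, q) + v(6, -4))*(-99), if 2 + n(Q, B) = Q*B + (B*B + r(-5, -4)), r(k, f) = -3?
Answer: -13002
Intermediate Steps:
n(Q, B) = -5 + B² + B*Q (n(Q, B) = -2 + (Q*B + (B*B - 3)) = -2 + (B*Q + (B² - 3)) = -2 + (B*Q + (-3 + B²)) = -2 + (-3 + B² + B*Q) = -5 + B² + B*Q)
v(w, K) = 1 + (6 + K)/w
(n(-6, q) + v(6, -4))*(-99) = ((-5 + (-9)² - 9*(-6)) + (6 - 4 + 6)/6)*(-99) = ((-5 + 81 + 54) + (⅙)*8)*(-99) = (130 + 4/3)*(-99) = (394/3)*(-99) = -13002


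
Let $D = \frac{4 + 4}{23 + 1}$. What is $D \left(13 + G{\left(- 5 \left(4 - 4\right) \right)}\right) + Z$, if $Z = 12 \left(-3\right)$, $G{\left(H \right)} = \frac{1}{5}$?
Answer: $- \frac{158}{5} \approx -31.6$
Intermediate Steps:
$D = \frac{1}{3}$ ($D = \frac{8}{24} = 8 \cdot \frac{1}{24} = \frac{1}{3} \approx 0.33333$)
$G{\left(H \right)} = \frac{1}{5}$
$Z = -36$
$D \left(13 + G{\left(- 5 \left(4 - 4\right) \right)}\right) + Z = \frac{13 + \frac{1}{5}}{3} - 36 = \frac{1}{3} \cdot \frac{66}{5} - 36 = \frac{22}{5} - 36 = - \frac{158}{5}$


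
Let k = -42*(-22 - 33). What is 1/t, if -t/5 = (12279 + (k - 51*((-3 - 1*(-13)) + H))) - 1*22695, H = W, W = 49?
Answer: 1/55575 ≈ 1.7994e-5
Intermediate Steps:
H = 49
k = 2310 (k = -42*(-55) = 2310)
t = 55575 (t = -5*((12279 + (2310 - 51*((-3 - 1*(-13)) + 49))) - 1*22695) = -5*((12279 + (2310 - 51*((-3 + 13) + 49))) - 22695) = -5*((12279 + (2310 - 51*(10 + 49))) - 22695) = -5*((12279 + (2310 - 51*59)) - 22695) = -5*((12279 + (2310 - 3009)) - 22695) = -5*((12279 - 699) - 22695) = -5*(11580 - 22695) = -5*(-11115) = 55575)
1/t = 1/55575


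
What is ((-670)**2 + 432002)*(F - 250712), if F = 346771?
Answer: 84618565218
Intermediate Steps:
((-670)**2 + 432002)*(F - 250712) = ((-670)**2 + 432002)*(346771 - 250712) = (448900 + 432002)*96059 = 880902*96059 = 84618565218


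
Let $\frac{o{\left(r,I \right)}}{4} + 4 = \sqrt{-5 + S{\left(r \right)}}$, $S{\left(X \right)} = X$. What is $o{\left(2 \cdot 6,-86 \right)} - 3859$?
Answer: $-3875 + 4 \sqrt{7} \approx -3864.4$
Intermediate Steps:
$o{\left(r,I \right)} = -16 + 4 \sqrt{-5 + r}$
$o{\left(2 \cdot 6,-86 \right)} - 3859 = \left(-16 + 4 \sqrt{-5 + 2 \cdot 6}\right) - 3859 = \left(-16 + 4 \sqrt{-5 + 12}\right) - 3859 = \left(-16 + 4 \sqrt{7}\right) - 3859 = -3875 + 4 \sqrt{7}$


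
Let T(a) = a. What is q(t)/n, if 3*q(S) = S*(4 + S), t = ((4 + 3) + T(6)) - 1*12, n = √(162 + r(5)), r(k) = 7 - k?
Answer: 5*√41/246 ≈ 0.13014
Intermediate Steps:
n = 2*√41 (n = √(162 + (7 - 1*5)) = √(162 + (7 - 5)) = √(162 + 2) = √164 = 2*√41 ≈ 12.806)
t = 1 (t = ((4 + 3) + 6) - 1*12 = (7 + 6) - 12 = 13 - 12 = 1)
q(S) = S*(4 + S)/3 (q(S) = (S*(4 + S))/3 = S*(4 + S)/3)
q(t)/n = ((⅓)*1*(4 + 1))/((2*√41)) = ((⅓)*1*5)*(√41/82) = 5*(√41/82)/3 = 5*√41/246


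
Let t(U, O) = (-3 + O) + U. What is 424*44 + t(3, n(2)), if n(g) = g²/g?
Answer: 18658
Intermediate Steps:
n(g) = g
t(U, O) = -3 + O + U
424*44 + t(3, n(2)) = 424*44 + (-3 + 2 + 3) = 18656 + 2 = 18658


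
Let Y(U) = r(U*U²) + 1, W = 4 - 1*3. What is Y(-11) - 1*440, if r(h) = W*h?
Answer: -1770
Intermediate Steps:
W = 1 (W = 4 - 3 = 1)
r(h) = h (r(h) = 1*h = h)
Y(U) = 1 + U³ (Y(U) = U*U² + 1 = U³ + 1 = 1 + U³)
Y(-11) - 1*440 = (1 + (-11)³) - 1*440 = (1 - 1331) - 440 = -1330 - 440 = -1770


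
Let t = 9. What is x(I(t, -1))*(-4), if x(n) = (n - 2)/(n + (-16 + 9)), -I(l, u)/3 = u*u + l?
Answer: -128/37 ≈ -3.4595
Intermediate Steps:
I(l, u) = -3*l - 3*u² (I(l, u) = -3*(u*u + l) = -3*(u² + l) = -3*(l + u²) = -3*l - 3*u²)
x(n) = (-2 + n)/(-7 + n) (x(n) = (-2 + n)/(n - 7) = (-2 + n)/(-7 + n))
x(I(t, -1))*(-4) = ((-2 + (-3*9 - 3*(-1)²))/(-7 + (-3*9 - 3*(-1)²)))*(-4) = ((-2 + (-27 - 3*1))/(-7 + (-27 - 3*1)))*(-4) = ((-2 + (-27 - 3))/(-7 + (-27 - 3)))*(-4) = ((-2 - 30)/(-7 - 30))*(-4) = (-32/(-37))*(-4) = -1/37*(-32)*(-4) = (32/37)*(-4) = -128/37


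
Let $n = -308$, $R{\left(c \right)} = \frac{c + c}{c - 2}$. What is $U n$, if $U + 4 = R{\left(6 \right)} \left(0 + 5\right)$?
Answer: $-3388$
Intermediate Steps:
$R{\left(c \right)} = \frac{2 c}{-2 + c}$
$U = 11$ ($U = -4 + 2 \cdot 6 \frac{1}{-2 + 6} \left(0 + 5\right) = -4 + 2 \cdot 6 \cdot \frac{1}{4} \cdot 5 = -4 + 3 \cdot 5 = -4 + 15 = 11$)
$U n = 11 \left(-308\right) = -3388$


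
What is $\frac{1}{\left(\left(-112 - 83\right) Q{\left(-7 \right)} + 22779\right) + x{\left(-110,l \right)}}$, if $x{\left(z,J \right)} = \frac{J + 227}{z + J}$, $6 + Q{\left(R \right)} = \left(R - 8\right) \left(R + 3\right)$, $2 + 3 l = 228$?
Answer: $\frac{104}{1272989} \approx 8.1697 \cdot 10^{-5}$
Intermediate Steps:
$l = \frac{226}{3}$ ($l = - \frac{2}{3} + \frac{1}{3} \cdot 228 = - \frac{2}{3} + 76 = \frac{226}{3} \approx 75.333$)
$Q{\left(R \right)} = -6 + \left(-8 + R\right) \left(3 + R\right)$ ($Q{\left(R \right)} = -6 + \left(R - 8\right) \left(R + 3\right) = -6 + \left(-8 + R\right) \left(3 + R\right)$)
$x{\left(z,J \right)} = \frac{227 + J}{J + z}$
$\frac{1}{\left(\left(-112 - 83\right) Q{\left(-7 \right)} + 22779\right) + x{\left(-110,l \right)}} = \frac{1}{\left(\left(-112 - 83\right) \left(-30 + \left(-7\right)^{2} - -35\right) + 22779\right) + \frac{227 + \frac{226}{3}}{\frac{226}{3} - 110}} = \frac{1}{\left(- 195 \left(-30 + 49 + 35\right) + 22779\right) + \frac{1}{- \frac{104}{3}} \cdot \frac{907}{3}} = \frac{1}{\left(\left(-195\right) 54 + 22779\right) - \frac{907}{104}} = \frac{1}{\left(-10530 + 22779\right) - \frac{907}{104}} = \frac{1}{12249 - \frac{907}{104}} = \frac{1}{\frac{1272989}{104}} = \frac{104}{1272989}$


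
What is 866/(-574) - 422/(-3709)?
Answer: -1484883/1064483 ≈ -1.3949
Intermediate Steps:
866/(-574) - 422/(-3709) = 866*(-1/574) - 422*(-1/3709) = -433/287 + 422/3709 = -1484883/1064483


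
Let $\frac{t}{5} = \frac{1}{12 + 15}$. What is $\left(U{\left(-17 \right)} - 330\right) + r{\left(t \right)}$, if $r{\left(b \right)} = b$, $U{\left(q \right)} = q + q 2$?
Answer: $- \frac{10282}{27} \approx -380.81$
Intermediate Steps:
$U{\left(q \right)} = 3 q$ ($U{\left(q \right)} = q + 2 q = 3 q$)
$t = \frac{5}{27}$ ($t = \frac{5}{12 + 15} = \frac{5}{27} \approx 0.18519$)
$\left(U{\left(-17 \right)} - 330\right) + r{\left(t \right)} = \left(3 \left(-17\right) - 330\right) + \frac{5}{27} = \left(-51 - 330\right) + \frac{5}{27} = -381 + \frac{5}{27} = - \frac{10282}{27}$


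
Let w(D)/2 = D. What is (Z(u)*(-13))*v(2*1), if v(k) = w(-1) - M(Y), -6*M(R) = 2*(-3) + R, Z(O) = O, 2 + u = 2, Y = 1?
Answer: 0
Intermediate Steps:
w(D) = 2*D
u = 0 (u = -2 + 2 = 0)
M(R) = 1 - R/6 (M(R) = -(2*(-3) + R)/6 = -(-6 + R)/6 = 1 - R/6)
v(k) = -17/6 (v(k) = 2*(-1) - (1 - 1/6*1) = -2 - (1 - 1/6) = -2 - 1*5/6 = -2 - 5/6 = -17/6)
(Z(u)*(-13))*v(2*1) = (0*(-13))*(-17/6) = 0*(-17/6) = 0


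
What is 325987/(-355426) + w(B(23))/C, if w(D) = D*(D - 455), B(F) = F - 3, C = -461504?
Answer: -18419012281/20503815088 ≈ -0.89832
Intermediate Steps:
B(F) = -3 + F
w(D) = D*(-455 + D)
325987/(-355426) + w(B(23))/C = 325987/(-355426) + ((-3 + 23)*(-455 + (-3 + 23)))/(-461504) = 325987*(-1/355426) + (20*(-455 + 20))*(-1/461504) = -325987/355426 + (20*(-435))*(-1/461504) = -325987/355426 - 8700*(-1/461504) = -325987/355426 + 2175/115376 = -18419012281/20503815088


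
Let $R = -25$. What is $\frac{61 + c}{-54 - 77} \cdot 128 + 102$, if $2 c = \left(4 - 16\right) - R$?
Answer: $\frac{4722}{131} \approx 36.046$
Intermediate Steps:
$c = \frac{13}{2}$ ($c = \frac{\left(4 - 16\right) - -25}{2} = \frac{-12 + 25}{2} = \frac{1}{2} \cdot 13 = \frac{13}{2} \approx 6.5$)
$\frac{61 + c}{-54 - 77} \cdot 128 + 102 = \frac{61 + \frac{13}{2}}{-54 - 77} \cdot 128 + 102 = \frac{135}{2 \left(-131\right)} 128 + 102 = \frac{135}{2} \left(- \frac{1}{131}\right) 128 + 102 = \left(- \frac{135}{262}\right) 128 + 102 = - \frac{8640}{131} + 102 = \frac{4722}{131}$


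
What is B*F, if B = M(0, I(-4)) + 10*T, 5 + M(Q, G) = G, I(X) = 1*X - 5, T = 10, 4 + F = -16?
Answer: -1720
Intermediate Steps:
F = -20 (F = -4 - 16 = -20)
I(X) = -5 + X (I(X) = X - 5 = -5 + X)
M(Q, G) = -5 + G
B = 86 (B = (-5 + (-5 - 4)) + 10*10 = (-5 - 9) + 100 = -14 + 100 = 86)
B*F = 86*(-20) = -1720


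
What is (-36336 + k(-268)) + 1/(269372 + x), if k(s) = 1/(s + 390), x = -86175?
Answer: -812110652105/22350034 ≈ -36336.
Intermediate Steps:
k(s) = 1/(390 + s)
(-36336 + k(-268)) + 1/(269372 + x) = (-36336 + 1/(390 - 268)) + 1/(269372 - 86175) = (-36336 + 1/122) + 1/183197 = -4432991/122 + 1/183197 = -812110652105/22350034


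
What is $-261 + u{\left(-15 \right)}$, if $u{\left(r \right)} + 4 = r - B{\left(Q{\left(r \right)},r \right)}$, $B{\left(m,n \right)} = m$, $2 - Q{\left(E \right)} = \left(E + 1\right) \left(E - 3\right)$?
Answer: $-30$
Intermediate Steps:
$Q{\left(E \right)} = 2 - \left(1 + E\right) \left(-3 + E\right)$ ($Q{\left(E \right)} = 2 - \left(E + 1\right) \left(E - 3\right) = 2 - \left(1 + E\right) \left(-3 + E\right)$)
$u{\left(r \right)} = -9 + r^{2} - r$ ($u{\left(r \right)} = -4 - \left(5 + r - r^{2}\right) = -9 + r^{2} - r$)
$-261 + u{\left(-15 \right)} = -261 - \left(-6 - 225\right) = -261 + \left(-9 + 225 + 15\right) = -261 + 231 = -30$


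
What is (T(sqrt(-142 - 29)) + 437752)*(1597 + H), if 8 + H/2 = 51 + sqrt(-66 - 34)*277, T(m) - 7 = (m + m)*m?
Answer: 736172811 + 2423290180*I ≈ 7.3617e+8 + 2.4233e+9*I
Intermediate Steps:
T(m) = 7 + 2*m**2 (T(m) = 7 + (m + m)*m = 7 + (2*m)*m = 7 + 2*m**2)
H = 86 + 5540*I (H = -16 + 2*(51 + sqrt(-66 - 34)*277) = -16 + 2*(51 + sqrt(-100)*277) = -16 + 2*(51 + (10*I)*277) = -16 + 2*(51 + 2770*I) = -16 + (102 + 5540*I) = 86 + 5540*I ≈ 86.0 + 5540.0*I)
(T(sqrt(-142 - 29)) + 437752)*(1597 + H) = ((7 + 2*(sqrt(-142 - 29))**2) + 437752)*(1597 + (86 + 5540*I)) = ((7 + 2*(sqrt(-171))**2) + 437752)*(1683 + 5540*I) = ((7 + 2*(3*I*sqrt(19))**2) + 437752)*(1683 + 5540*I) = ((7 + 2*(-171)) + 437752)*(1683 + 5540*I) = ((7 - 342) + 437752)*(1683 + 5540*I) = (-335 + 437752)*(1683 + 5540*I) = 437417*(1683 + 5540*I) = 736172811 + 2423290180*I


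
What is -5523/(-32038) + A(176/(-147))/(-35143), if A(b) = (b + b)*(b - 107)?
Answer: 4014827630221/24329820177306 ≈ 0.16502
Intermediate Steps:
A(b) = 2*b*(-107 + b) (A(b) = (2*b)*(-107 + b) = 2*b*(-107 + b))
-5523/(-32038) + A(176/(-147))/(-35143) = -5523/(-32038) + (2*(176/(-147))*(-107 + 176/(-147)))/(-35143) = -5523*(-1/32038) + (2*(176*(-1/147))*(-107 + 176*(-1/147)))*(-1/35143) = 5523/32038 + (2*(-176/147)*(-107 - 176/147))*(-1/35143) = 5523/32038 + (2*(-176/147)*(-15905/147))*(-1/35143) = 5523/32038 + (5598560/21609)*(-1/35143) = 5523/32038 - 5598560/759405087 = 4014827630221/24329820177306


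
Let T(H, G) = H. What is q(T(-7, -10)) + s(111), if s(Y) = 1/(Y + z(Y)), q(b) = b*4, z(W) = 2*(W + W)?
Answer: -15539/555 ≈ -27.998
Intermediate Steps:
z(W) = 4*W (z(W) = 2*(2*W) = 4*W)
q(b) = 4*b
s(Y) = 1/(5*Y) (s(Y) = 1/(Y + 4*Y) = 1/(5*Y))
q(T(-7, -10)) + s(111) = 4*(-7) + (⅕)/111 = -28 + (⅕)*(1/111) = -28 + 1/555 = -15539/555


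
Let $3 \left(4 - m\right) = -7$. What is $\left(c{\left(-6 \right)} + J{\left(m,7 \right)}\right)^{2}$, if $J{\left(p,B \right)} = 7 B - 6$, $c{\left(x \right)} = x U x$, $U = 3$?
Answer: $22801$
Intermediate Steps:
$m = \frac{19}{3}$ ($m = 4 - - \frac{7}{3} = 4 + \frac{7}{3} = \frac{19}{3} \approx 6.3333$)
$c{\left(x \right)} = 3 x^{2}$ ($c{\left(x \right)} = x 3 x = 3 x x = 3 x^{2}$)
$J{\left(p,B \right)} = -6 + 7 B$
$\left(c{\left(-6 \right)} + J{\left(m,7 \right)}\right)^{2} = \left(3 \left(-6\right)^{2} + \left(-6 + 7 \cdot 7\right)\right)^{2} = \left(3 \cdot 36 + \left(-6 + 49\right)\right)^{2} = \left(108 + 43\right)^{2} = 151^{2} = 22801$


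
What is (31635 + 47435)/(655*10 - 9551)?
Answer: -79070/3001 ≈ -26.348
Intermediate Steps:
(31635 + 47435)/(655*10 - 9551) = 79070/(6550 - 9551) = 79070/(-3001) = 79070*(-1/3001) = -79070/3001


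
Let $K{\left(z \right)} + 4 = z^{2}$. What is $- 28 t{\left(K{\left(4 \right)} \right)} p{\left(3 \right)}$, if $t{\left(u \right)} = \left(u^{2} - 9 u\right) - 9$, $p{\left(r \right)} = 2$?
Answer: $-1512$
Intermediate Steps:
$K{\left(z \right)} = -4 + z^{2}$
$t{\left(u \right)} = -9 + u^{2} - 9 u$
$- 28 t{\left(K{\left(4 \right)} \right)} p{\left(3 \right)} = - 28 \left(-9 + \left(-4 + 4^{2}\right)^{2} - 9 \left(-4 + 4^{2}\right)\right) 2 = - 28 \left(-9 + \left(-4 + 16\right)^{2} - 9 \left(-4 + 16\right)\right) 2 = - 28 \left(-9 + 12^{2} - 108\right) 2 = - 28 \left(-9 + 144 - 108\right) 2 = \left(-28\right) 27 \cdot 2 = \left(-756\right) 2 = -1512$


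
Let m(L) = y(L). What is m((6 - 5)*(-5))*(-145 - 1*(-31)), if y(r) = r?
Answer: 570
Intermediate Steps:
m(L) = L
m((6 - 5)*(-5))*(-145 - 1*(-31)) = ((6 - 5)*(-5))*(-145 - 1*(-31)) = (1*(-5))*(-145 + 31) = -5*(-114) = 570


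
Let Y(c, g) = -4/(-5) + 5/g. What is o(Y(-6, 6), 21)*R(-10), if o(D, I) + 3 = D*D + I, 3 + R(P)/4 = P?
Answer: -241813/225 ≈ -1074.7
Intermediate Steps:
Y(c, g) = ⅘ + 5/g (Y(c, g) = -4*(-⅕) + 5/g = ⅘ + 5/g)
R(P) = -12 + 4*P
o(D, I) = -3 + I + D² (o(D, I) = -3 + (D*D + I) = -3 + (D² + I) = -3 + (I + D²) = -3 + I + D²)
o(Y(-6, 6), 21)*R(-10) = (-3 + 21 + (⅘ + 5/6)²)*(-12 + 4*(-10)) = (-3 + 21 + (⅘ + 5*(⅙))²)*(-12 - 40) = (-3 + 21 + (⅘ + ⅚)²)*(-52) = (-3 + 21 + (49/30)²)*(-52) = (-3 + 21 + 2401/900)*(-52) = (18601/900)*(-52) = -241813/225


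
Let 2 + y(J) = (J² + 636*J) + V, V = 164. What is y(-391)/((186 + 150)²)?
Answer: -95633/112896 ≈ -0.84709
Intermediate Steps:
y(J) = 162 + J² + 636*J (y(J) = -2 + ((J² + 636*J) + 164) = -2 + (164 + J² + 636*J) = 162 + J² + 636*J)
y(-391)/((186 + 150)²) = (162 + (-391)² + 636*(-391))/((186 + 150)²) = (162 + 152881 - 248676)/(336²) = -95633/112896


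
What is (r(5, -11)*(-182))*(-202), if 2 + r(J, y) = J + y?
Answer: -294112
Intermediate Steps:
r(J, y) = -2 + J + y (r(J, y) = -2 + (J + y) = -2 + J + y)
(r(5, -11)*(-182))*(-202) = ((-2 + 5 - 11)*(-182))*(-202) = -8*(-182)*(-202) = 1456*(-202) = -294112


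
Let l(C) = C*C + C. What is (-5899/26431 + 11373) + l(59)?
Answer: 394159604/26431 ≈ 14913.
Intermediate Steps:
l(C) = C + C² (l(C) = C² + C = C + C²)
(-5899/26431 + 11373) + l(59) = (-5899/26431 + 11373) + 59*(1 + 59) = (-5899*1/26431 + 11373) + 59*60 = (-5899/26431 + 11373) + 3540 = 300593864/26431 + 3540 = 394159604/26431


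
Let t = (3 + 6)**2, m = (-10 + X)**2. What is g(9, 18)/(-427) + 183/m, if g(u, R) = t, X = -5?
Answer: 19972/32025 ≈ 0.62364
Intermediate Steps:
m = 225 (m = (-10 - 5)**2 = (-15)**2 = 225)
t = 81 (t = 9**2 = 81)
g(u, R) = 81
g(9, 18)/(-427) + 183/m = 81/(-427) + 183/225 = 81*(-1/427) + 183*(1/225) = -81/427 + 61/75 = 19972/32025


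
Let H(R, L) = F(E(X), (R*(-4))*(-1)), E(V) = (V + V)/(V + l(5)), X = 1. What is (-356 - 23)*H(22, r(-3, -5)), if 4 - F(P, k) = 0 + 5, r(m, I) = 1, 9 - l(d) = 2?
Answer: 379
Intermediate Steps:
l(d) = 7 (l(d) = 9 - 1*2 = 9 - 2 = 7)
E(V) = 2*V/(7 + V) (E(V) = (V + V)/(V + 7) = (2*V)/(7 + V) = 2*V/(7 + V))
F(P, k) = -1 (F(P, k) = 4 - (0 + 5) = 4 - 1*5 = 4 - 5 = -1)
H(R, L) = -1
(-356 - 23)*H(22, r(-3, -5)) = (-356 - 23)*(-1) = -379*(-1) = 379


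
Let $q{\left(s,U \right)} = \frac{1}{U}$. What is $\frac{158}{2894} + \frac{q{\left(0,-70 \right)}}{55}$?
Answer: $\frac{302703}{5570950} \approx 0.054336$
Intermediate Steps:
$\frac{158}{2894} + \frac{q{\left(0,-70 \right)}}{55} = \frac{158}{2894} + \frac{1}{\left(-70\right) 55} = 158 \cdot \frac{1}{2894} - \frac{1}{3850} = \frac{79}{1447} - \frac{1}{3850} = \frac{302703}{5570950}$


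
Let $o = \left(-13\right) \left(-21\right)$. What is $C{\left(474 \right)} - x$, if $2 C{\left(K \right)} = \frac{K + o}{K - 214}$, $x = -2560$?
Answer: $\frac{1331947}{520} \approx 2561.4$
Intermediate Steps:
$o = 273$
$C{\left(K \right)} = \frac{273 + K}{2 \left(-214 + K\right)}$ ($C{\left(K \right)} = \frac{\left(K + 273\right) \frac{1}{K - 214}}{2} = \frac{\left(273 + K\right) \frac{1}{-214 + K}}{2} = \frac{\frac{1}{-214 + K} \left(273 + K\right)}{2} = \frac{273 + K}{2 \left(-214 + K\right)}$)
$C{\left(474 \right)} - x = \frac{273 + 474}{2 \left(-214 + 474\right)} - -2560 = \frac{1}{2} \cdot \frac{1}{260} \cdot 747 + 2560 = \frac{747}{520} + 2560 = \frac{1331947}{520}$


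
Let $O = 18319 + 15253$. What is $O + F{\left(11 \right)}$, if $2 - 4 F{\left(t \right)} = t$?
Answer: $\frac{134279}{4} \approx 33570.0$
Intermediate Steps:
$F{\left(t \right)} = \frac{1}{2} - \frac{t}{4}$
$O = 33572$
$O + F{\left(11 \right)} = 33572 + \left(\frac{1}{2} - \frac{11}{4}\right) = 33572 - \frac{9}{4} = \frac{134279}{4}$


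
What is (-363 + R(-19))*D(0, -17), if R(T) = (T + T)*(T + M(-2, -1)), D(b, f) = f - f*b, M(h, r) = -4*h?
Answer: -935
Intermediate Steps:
D(b, f) = f - b*f
R(T) = 2*T*(8 + T) (R(T) = (T + T)*(T - 4*(-2)) = (2*T)*(T + 8) = (2*T)*(8 + T) = 2*T*(8 + T))
(-363 + R(-19))*D(0, -17) = (-363 + 2*(-19)*(8 - 19))*(-17*(1 - 1*0)) = (-363 + 2*(-19)*(-11))*(-17*(1 + 0)) = (-363 + 418)*(-17*1) = 55*(-17) = -935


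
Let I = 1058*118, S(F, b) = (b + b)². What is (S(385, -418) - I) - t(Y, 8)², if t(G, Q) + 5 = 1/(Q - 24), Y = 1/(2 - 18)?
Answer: 146950751/256 ≈ 5.7403e+5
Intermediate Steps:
Y = -1/16 (Y = 1/(-16) = -1/16 ≈ -0.062500)
S(F, b) = 4*b² (S(F, b) = (2*b)² = 4*b²)
I = 124844
t(G, Q) = -5 + 1/(-24 + Q) (t(G, Q) = -5 + 1/(Q - 24) = -5 + 1/(-24 + Q))
(S(385, -418) - I) - t(Y, 8)² = (4*(-418)² - 1*124844) - ((121 - 5*8)/(-24 + 8))² = (4*174724 - 124844) - ((121 - 40)/(-16))² = (698896 - 124844) - (-1/16*81)² = 574052 - (-81/16)² = 574052 - 1*6561/256 = 574052 - 6561/256 = 146950751/256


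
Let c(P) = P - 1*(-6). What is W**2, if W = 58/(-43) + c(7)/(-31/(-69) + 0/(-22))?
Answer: 1352253529/1776889 ≈ 761.02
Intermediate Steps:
c(P) = 6 + P (c(P) = P + 6 = 6 + P)
W = 36773/1333 (W = 58/(-43) + (6 + 7)/(-31/(-69) + 0/(-22)) = 58*(-1/43) + 13/(-31*(-1/69) + 0*(-1/22)) = -58/43 + 13/(31/69 + 0) = -58/43 + 13/(31/69) = -58/43 + 13*(69/31) = -58/43 + 897/31 = 36773/1333 ≈ 27.587)
W**2 = (36773/1333)**2 = 1352253529/1776889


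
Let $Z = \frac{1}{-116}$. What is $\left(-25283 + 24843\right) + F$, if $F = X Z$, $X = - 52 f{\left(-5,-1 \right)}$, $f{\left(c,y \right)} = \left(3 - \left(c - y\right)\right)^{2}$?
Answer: $- \frac{12123}{29} \approx -418.03$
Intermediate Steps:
$f{\left(c,y \right)} = \left(3 + y - c\right)^{2}$
$Z = - \frac{1}{116} \approx -0.0086207$
$X = -2548$ ($X = - 52 \left(3 - 1 - -5\right)^{2} = - 52 \left(3 - 1 + 5\right)^{2} = - 52 \cdot 7^{2} = \left(-52\right) 49 = -2548$)
$F = \frac{637}{29}$ ($F = \left(-2548\right) \left(- \frac{1}{116}\right) = \frac{637}{29} \approx 21.966$)
$\left(-25283 + 24843\right) + F = \left(-25283 + 24843\right) + \frac{637}{29} = -440 + \frac{637}{29} = - \frac{12123}{29}$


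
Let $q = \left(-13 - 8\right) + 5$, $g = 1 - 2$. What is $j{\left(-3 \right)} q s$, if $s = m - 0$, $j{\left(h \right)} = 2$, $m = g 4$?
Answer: $128$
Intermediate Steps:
$g = -1$
$m = -4$ ($m = \left(-1\right) 4 = -4$)
$s = -4$ ($s = -4 - 0 = -4 + 0 = -4$)
$q = -16$ ($q = -21 + 5 = -16$)
$j{\left(-3 \right)} q s = 2 \left(-16\right) \left(-4\right) = \left(-32\right) \left(-4\right) = 128$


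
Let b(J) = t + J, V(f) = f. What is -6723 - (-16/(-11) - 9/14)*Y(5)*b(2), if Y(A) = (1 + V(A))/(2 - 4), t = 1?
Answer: -1034217/154 ≈ -6715.7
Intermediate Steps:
b(J) = 1 + J
Y(A) = -½ - A/2 (Y(A) = (1 + A)/(2 - 4) = (1 + A)/(-2) = (1 + A)*(-½) = -½ - A/2)
-6723 - (-16/(-11) - 9/14)*Y(5)*b(2) = -6723 - (-16/(-11) - 9/14)*(-½ - ½*5)*(1 + 2) = -6723 - (-16*(-1/11) - 9*1/14)*(-½ - 5/2)*3 = -6723 - (16/11 - 9/14)*(-3)*3 = -6723 - (125/154)*(-3)*3 = -6723 - (-375)*3/154 = -6723 - 1*(-1125/154) = -6723 + 1125/154 = -1034217/154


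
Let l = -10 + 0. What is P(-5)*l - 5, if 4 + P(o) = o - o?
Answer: 35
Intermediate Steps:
P(o) = -4 (P(o) = -4 + (o - o) = -4 + 0 = -4)
l = -10
P(-5)*l - 5 = -4*(-10) - 5 = 40 - 5 = 35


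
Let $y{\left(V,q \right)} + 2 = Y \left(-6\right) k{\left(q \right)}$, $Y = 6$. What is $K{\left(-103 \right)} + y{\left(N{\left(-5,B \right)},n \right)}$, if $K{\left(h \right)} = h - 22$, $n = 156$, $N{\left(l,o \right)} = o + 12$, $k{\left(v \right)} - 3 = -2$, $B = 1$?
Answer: $-163$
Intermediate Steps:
$k{\left(v \right)} = 1$ ($k{\left(v \right)} = 3 - 2 = 1$)
$N{\left(l,o \right)} = 12 + o$
$y{\left(V,q \right)} = -38$ ($y{\left(V,q \right)} = -2 + 6 \left(-6\right) 1 = -2 - 36 = -38$)
$K{\left(h \right)} = -22 + h$ ($K{\left(h \right)} = h - 22 = -22 + h$)
$K{\left(-103 \right)} + y{\left(N{\left(-5,B \right)},n \right)} = \left(-22 - 103\right) - 38 = -125 - 38 = -163$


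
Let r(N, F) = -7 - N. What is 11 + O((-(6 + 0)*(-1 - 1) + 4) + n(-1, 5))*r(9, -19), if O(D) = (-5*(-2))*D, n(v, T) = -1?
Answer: -2389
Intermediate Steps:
O(D) = 10*D
11 + O((-(6 + 0)*(-1 - 1) + 4) + n(-1, 5))*r(9, -19) = 11 + (10*((-(6 + 0)*(-1 - 1) + 4) - 1))*(-7 - 1*9) = 11 + (10*((-6*(-2) + 4) - 1))*(-7 - 9) = 11 + (10*((-1*(-12) + 4) - 1))*(-16) = 11 + (10*((12 + 4) - 1))*(-16) = 11 + (10*(16 - 1))*(-16) = 11 + (10*15)*(-16) = 11 + 150*(-16) = 11 - 2400 = -2389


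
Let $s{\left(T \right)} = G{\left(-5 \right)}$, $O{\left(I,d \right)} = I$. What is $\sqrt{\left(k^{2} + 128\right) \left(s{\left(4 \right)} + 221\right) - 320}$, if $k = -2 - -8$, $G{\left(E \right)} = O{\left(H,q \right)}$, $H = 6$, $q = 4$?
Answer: $2 \sqrt{9227} \approx 192.11$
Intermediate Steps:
$G{\left(E \right)} = 6$
$k = 6$ ($k = -2 + 8 = 6$)
$s{\left(T \right)} = 6$
$\sqrt{\left(k^{2} + 128\right) \left(s{\left(4 \right)} + 221\right) - 320} = \sqrt{\left(6^{2} + 128\right) \left(6 + 221\right) - 320} = \sqrt{\left(36 + 128\right) 227 - 320} = \sqrt{164 \cdot 227 - 320} = \sqrt{37228 - 320} = \sqrt{36908} = 2 \sqrt{9227}$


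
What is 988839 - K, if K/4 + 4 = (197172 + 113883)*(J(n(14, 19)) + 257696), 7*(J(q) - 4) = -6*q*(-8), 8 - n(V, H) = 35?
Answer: -2242829026895/7 ≈ -3.2040e+11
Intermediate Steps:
n(V, H) = -27 (n(V, H) = 8 - 1*35 = 8 - 35 = -27)
J(q) = 4 + 48*q/7 (J(q) = 4 + (-6*q*(-8))/7 = 4 + (48*q)/7 = 4 + 48*q/7)
K = 2242835948768/7 (K = -16 + 4*((197172 + 113883)*((4 + (48/7)*(-27)) + 257696)) = -16 + 4*(311055*((4 - 1296/7) + 257696)) = -16 + 4*(311055*(-1268/7 + 257696)) = -16 + 4*(311055*(1802604/7)) = -16 + 4*(560708987220/7) = -16 + 2242835948880/7 = 2242835948768/7 ≈ 3.2040e+11)
988839 - K = 988839 - 1*2242835948768/7 = 988839 - 2242835948768/7 = -2242829026895/7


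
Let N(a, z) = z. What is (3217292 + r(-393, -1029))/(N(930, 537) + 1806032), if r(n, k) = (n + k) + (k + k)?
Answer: 3213812/1806569 ≈ 1.7790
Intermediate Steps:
r(n, k) = n + 3*k (r(n, k) = (k + n) + 2*k = n + 3*k)
(3217292 + r(-393, -1029))/(N(930, 537) + 1806032) = (3217292 + (-393 + 3*(-1029)))/(537 + 1806032) = (3217292 + (-393 - 3087))/1806569 = (3217292 - 3480)*(1/1806569) = 3213812*(1/1806569) = 3213812/1806569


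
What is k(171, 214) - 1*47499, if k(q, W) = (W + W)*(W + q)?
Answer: 117281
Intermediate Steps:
k(q, W) = 2*W*(W + q) (k(q, W) = (2*W)*(W + q) = 2*W*(W + q))
k(171, 214) - 1*47499 = 2*214*(214 + 171) - 1*47499 = 2*214*385 - 47499 = 164780 - 47499 = 117281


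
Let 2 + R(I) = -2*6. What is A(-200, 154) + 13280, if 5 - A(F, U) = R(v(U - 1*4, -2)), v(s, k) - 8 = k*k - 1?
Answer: 13299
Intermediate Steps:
v(s, k) = 7 + k**2 (v(s, k) = 8 + (k*k - 1) = 8 + (k**2 - 1) = 8 + (-1 + k**2) = 7 + k**2)
R(I) = -14 (R(I) = -2 - 2*6 = -2 - 12 = -14)
A(F, U) = 19 (A(F, U) = 5 - 1*(-14) = 5 + 14 = 19)
A(-200, 154) + 13280 = 19 + 13280 = 13299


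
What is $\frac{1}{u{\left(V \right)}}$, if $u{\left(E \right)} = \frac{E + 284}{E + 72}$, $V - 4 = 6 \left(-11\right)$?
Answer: $\frac{5}{111} \approx 0.045045$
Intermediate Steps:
$V = -62$ ($V = 4 + 6 \left(-11\right) = 4 - 66 = -62$)
$u{\left(E \right)} = \frac{284 + E}{72 + E}$
$\frac{1}{u{\left(V \right)}} = \frac{1}{\frac{1}{72 - 62} \left(284 - 62\right)} = \frac{1}{\frac{1}{10} \cdot 222} = \frac{1}{\frac{111}{5}} = \frac{5}{111}$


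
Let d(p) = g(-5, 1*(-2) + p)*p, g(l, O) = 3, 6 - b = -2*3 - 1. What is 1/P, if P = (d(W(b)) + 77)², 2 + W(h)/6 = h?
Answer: 1/75625 ≈ 1.3223e-5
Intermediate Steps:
b = 13 (b = 6 - (-2*3 - 1) = 6 - (-6 - 1) = 6 - 1*(-7) = 6 + 7 = 13)
W(h) = -12 + 6*h
d(p) = 3*p
P = 75625 (P = (3*(-12 + 6*13) + 77)² = (3*(-12 + 78) + 77)² = (3*66 + 77)² = (198 + 77)² = 275² = 75625)
1/P = 1/75625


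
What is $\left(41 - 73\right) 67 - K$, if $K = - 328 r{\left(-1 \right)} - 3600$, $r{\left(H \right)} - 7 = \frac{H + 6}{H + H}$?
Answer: $2932$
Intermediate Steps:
$r{\left(H \right)} = 7 + \frac{6 + H}{2 H}$ ($r{\left(H \right)} = 7 + \frac{H + 6}{H + H} = 7 + \frac{6 + H}{2 H}$)
$K = -5076$ ($K = - 328 \left(\frac{15}{2} + \frac{3}{-1}\right) - 3600 = - 328 \left(\frac{15}{2} + 3 \left(-1\right)\right) - 3600 = - 328 \left(\frac{15}{2} - 3\right) - 3600 = \left(-328\right) \frac{9}{2} - 3600 = -1476 - 3600 = -5076$)
$\left(41 - 73\right) 67 - K = \left(41 - 73\right) 67 - -5076 = \left(-32\right) 67 + 5076 = -2144 + 5076 = 2932$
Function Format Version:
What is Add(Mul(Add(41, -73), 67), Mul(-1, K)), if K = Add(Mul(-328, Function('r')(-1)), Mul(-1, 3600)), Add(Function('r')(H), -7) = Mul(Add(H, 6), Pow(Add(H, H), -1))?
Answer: 2932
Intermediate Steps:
Function('r')(H) = Add(7, Mul(Rational(1, 2), Pow(H, -1), Add(6, H))) (Function('r')(H) = Add(7, Mul(Add(H, 6), Pow(Add(H, H), -1))) = Add(7, Mul(Add(6, H), Pow(Mul(2, H), -1))) = Add(7, Mul(Add(6, H), Mul(Rational(1, 2), Pow(H, -1)))) = Add(7, Mul(Rational(1, 2), Pow(H, -1), Add(6, H))))
K = -5076 (K = Add(Mul(-328, Add(Rational(15, 2), Mul(3, Pow(-1, -1)))), Mul(-1, 3600)) = Add(Mul(-328, Add(Rational(15, 2), Mul(3, -1))), -3600) = Add(Mul(-328, Add(Rational(15, 2), -3)), -3600) = Add(Mul(-328, Rational(9, 2)), -3600) = Add(-1476, -3600) = -5076)
Add(Mul(Add(41, -73), 67), Mul(-1, K)) = Add(Mul(Add(41, -73), 67), Mul(-1, -5076)) = Add(Mul(-32, 67), 5076) = Add(-2144, 5076) = 2932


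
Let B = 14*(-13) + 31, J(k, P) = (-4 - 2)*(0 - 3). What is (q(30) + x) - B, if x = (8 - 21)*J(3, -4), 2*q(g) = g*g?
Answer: 367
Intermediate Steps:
J(k, P) = 18 (J(k, P) = -6*(-3) = 18)
B = -151 (B = -182 + 31 = -151)
q(g) = g²/2 (q(g) = (g*g)/2 = g²/2)
x = -234 (x = (8 - 21)*18 = -13*18 = -234)
(q(30) + x) - B = ((½)*30² - 234) - 1*(-151) = ((½)*900 - 234) + 151 = (450 - 234) + 151 = 216 + 151 = 367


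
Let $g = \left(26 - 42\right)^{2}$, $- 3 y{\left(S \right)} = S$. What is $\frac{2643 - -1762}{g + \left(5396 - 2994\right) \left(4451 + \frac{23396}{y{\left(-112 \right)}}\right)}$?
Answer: $\frac{61670}{170755759} \approx 0.00036116$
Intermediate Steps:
$y{\left(S \right)} = - \frac{S}{3}$
$g = 256$ ($g = \left(-16\right)^{2} = 256$)
$\frac{2643 - -1762}{g + \left(5396 - 2994\right) \left(4451 + \frac{23396}{y{\left(-112 \right)}}\right)} = \frac{2643 - -1762}{256 + \left(5396 - 2994\right) \left(4451 + \frac{23396}{\left(- \frac{1}{3}\right) \left(-112\right)}\right)} = \frac{2643 + \left(-13467 + 15229\right)}{256 + 2402 \left(4451 + \frac{23396}{\frac{112}{3}}\right)} = \frac{2643 + 1762}{256 + 2402 \left(4451 + 23396 \cdot \frac{3}{112}\right)} = \frac{4405}{256 + 2402 \left(4451 + \frac{17547}{28}\right)} = \frac{4405}{256 + 2402 \cdot \frac{142175}{28}} = \frac{4405}{256 + \frac{170752175}{14}} = \frac{4405}{\frac{170755759}{14}} = 4405 \cdot \frac{14}{170755759} = \frac{61670}{170755759}$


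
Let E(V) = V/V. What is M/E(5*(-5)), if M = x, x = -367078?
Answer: -367078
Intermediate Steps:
M = -367078
E(V) = 1
M/E(5*(-5)) = -367078/1 = -367078*1 = -367078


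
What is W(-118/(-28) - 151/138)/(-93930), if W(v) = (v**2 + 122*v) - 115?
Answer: -32122148/10956417885 ≈ -0.0029318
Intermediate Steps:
W(v) = -115 + v**2 + 122*v
W(-118/(-28) - 151/138)/(-93930) = (-115 + (-118/(-28) - 151/138)**2 + 122*(-118/(-28) - 151/138))/(-93930) = (-115 + (-118*(-1/28) - 151*1/138)**2 + 122*(-118*(-1/28) - 151*1/138))*(-1/93930) = (-115 + (59/14 - 151/138)**2 + 122*(59/14 - 151/138))*(-1/93930) = (-115 + (1507/483)**2 + 122*(1507/483))*(-1/93930) = (-115 + 2271049/233289 + 183854/483)*(-1/93930) = (64244296/233289)*(-1/93930) = -32122148/10956417885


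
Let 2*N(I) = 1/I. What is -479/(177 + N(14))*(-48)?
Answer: 643776/4957 ≈ 129.87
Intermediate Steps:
N(I) = 1/(2*I)
-479/(177 + N(14))*(-48) = -479/(177 + (1/2)/14)*(-48) = -479/(177 + (1/2)*(1/14))*(-48) = -479/(177 + 1/28)*(-48) = -479/4957/28*(-48) = -479*28/4957*(-48) = -13412/4957*(-48) = 643776/4957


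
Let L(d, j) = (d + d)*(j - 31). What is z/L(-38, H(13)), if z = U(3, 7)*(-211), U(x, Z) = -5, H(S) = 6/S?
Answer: 13715/30172 ≈ 0.45456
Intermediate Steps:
L(d, j) = 2*d*(-31 + j) (L(d, j) = (2*d)*(-31 + j) = 2*d*(-31 + j))
z = 1055 (z = -5*(-211) = 1055)
z/L(-38, H(13)) = 1055/((2*(-38)*(-31 + 6/13))) = 1055/((2*(-38)*(-397/13))) = 1055/(30172/13) = 1055*(13/30172) = 13715/30172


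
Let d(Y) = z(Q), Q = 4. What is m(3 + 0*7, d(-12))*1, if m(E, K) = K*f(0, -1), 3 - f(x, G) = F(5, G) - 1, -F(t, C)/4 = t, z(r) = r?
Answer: 96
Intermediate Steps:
F(t, C) = -4*t
d(Y) = 4
f(x, G) = 24 (f(x, G) = 3 - (-4*5 - 1) = 3 - (-20 - 1) = 3 - 1*(-21) = 3 + 21 = 24)
m(E, K) = 24*K (m(E, K) = K*24 = 24*K)
m(3 + 0*7, d(-12))*1 = (24*4)*1 = 96*1 = 96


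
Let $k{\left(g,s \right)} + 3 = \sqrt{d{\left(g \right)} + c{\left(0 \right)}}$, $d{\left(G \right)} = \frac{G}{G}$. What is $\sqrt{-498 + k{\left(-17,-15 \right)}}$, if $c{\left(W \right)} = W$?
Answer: $10 i \sqrt{5} \approx 22.361 i$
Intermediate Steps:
$d{\left(G \right)} = 1$
$k{\left(g,s \right)} = -2$ ($k{\left(g,s \right)} = -3 + \sqrt{1 + 0} = -3 + \sqrt{1} = -3 + 1 = -2$)
$\sqrt{-498 + k{\left(-17,-15 \right)}} = \sqrt{-498 - 2} = \sqrt{-500} = 10 i \sqrt{5}$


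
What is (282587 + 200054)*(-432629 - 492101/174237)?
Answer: -36381705987890534/174237 ≈ -2.0881e+11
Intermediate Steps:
(282587 + 200054)*(-432629 - 492101/174237) = 482641*(-432629 - 492101*1/174237) = 482641*(-432629 - 492101/174237) = 482641*(-75380471174/174237) = -36381705987890534/174237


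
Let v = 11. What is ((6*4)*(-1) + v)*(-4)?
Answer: 52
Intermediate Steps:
((6*4)*(-1) + v)*(-4) = ((6*4)*(-1) + 11)*(-4) = (24*(-1) + 11)*(-4) = (-24 + 11)*(-4) = -13*(-4) = 52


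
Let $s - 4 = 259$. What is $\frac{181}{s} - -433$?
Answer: $\frac{114060}{263} \approx 433.69$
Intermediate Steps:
$s = 263$ ($s = 4 + 259 = 263$)
$\frac{181}{s} - -433 = \frac{181}{263} - -433 = 181 \cdot \frac{1}{263} + 433 = \frac{181}{263} + 433 = \frac{114060}{263}$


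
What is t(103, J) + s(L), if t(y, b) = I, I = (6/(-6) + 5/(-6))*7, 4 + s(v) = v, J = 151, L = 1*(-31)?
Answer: -287/6 ≈ -47.833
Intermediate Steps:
L = -31
s(v) = -4 + v
I = -77/6 (I = (6*(-⅙) + 5*(-⅙))*7 = (-1 - ⅚)*7 = -11/6*7 = -77/6 ≈ -12.833)
t(y, b) = -77/6
t(103, J) + s(L) = -77/6 + (-4 - 31) = -77/6 - 35 = -287/6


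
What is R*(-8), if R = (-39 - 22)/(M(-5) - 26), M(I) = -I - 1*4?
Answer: -488/25 ≈ -19.520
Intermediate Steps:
M(I) = -4 - I (M(I) = -I - 4 = -4 - I)
R = 61/25 (R = (-39 - 22)/((-4 - 1*(-5)) - 26) = -61/((-4 + 5) - 26) = -61/(1 - 26) = -61/(-25) = -61*(-1/25) = 61/25 ≈ 2.4400)
R*(-8) = (61/25)*(-8) = -488/25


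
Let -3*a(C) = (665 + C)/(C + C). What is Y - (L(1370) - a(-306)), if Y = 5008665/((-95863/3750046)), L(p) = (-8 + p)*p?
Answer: -2047852663495079/10353204 ≈ -1.9780e+8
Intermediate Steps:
L(p) = p*(-8 + p)
a(C) = -(665 + C)/(6*C) (a(C) = -(665 + C)/(3*(C + C)) = -(665 + C)/(3*(2*C)) = -(665 + C)*1/(2*C)/3 = -(665 + C)/(6*C))
Y = -18782724148590/95863 (Y = 5008665/((-95863*1/3750046)) = 5008665/(-95863/3750046) = 5008665*(-3750046/95863) = -18782724148590/95863 ≈ -1.9593e+8)
Y - (L(1370) - a(-306)) = -18782724148590/95863 - (1370*(-8 + 1370) - (-665 - 1*(-306))/(6*(-306))) = -18782724148590/95863 - (1370*1362 - (-1)*(-665 + 306)/(6*306)) = -18782724148590/95863 - (1865940 - (-1)*(-359)/(6*306)) = -18782724148590/95863 - (1865940 - 1*359/1836) = -18782724148590/95863 - (1865940 - 359/1836) = -18782724148590/95863 - 1*3425865481/1836 = -18782724148590/95863 - 3425865481/1836 = -2047852663495079/10353204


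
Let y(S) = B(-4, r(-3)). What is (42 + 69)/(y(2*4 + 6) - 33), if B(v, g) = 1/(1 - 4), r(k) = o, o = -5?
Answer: -333/100 ≈ -3.3300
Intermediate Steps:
r(k) = -5
B(v, g) = -⅓ (B(v, g) = 1/(-3) = -⅓)
y(S) = -⅓
(42 + 69)/(y(2*4 + 6) - 33) = (42 + 69)/(-⅓ - 33) = 111/(-100/3) = -3/100*111 = -333/100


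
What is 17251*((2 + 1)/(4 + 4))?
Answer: 51753/8 ≈ 6469.1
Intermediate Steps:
17251*((2 + 1)/(4 + 4)) = 17251*(3/8) = 51753/8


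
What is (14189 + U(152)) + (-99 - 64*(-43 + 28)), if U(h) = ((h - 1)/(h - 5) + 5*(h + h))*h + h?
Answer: 36220526/147 ≈ 2.4640e+5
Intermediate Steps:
U(h) = h + h*(10*h + (-1 + h)/(-5 + h)) (U(h) = ((-1 + h)/(-5 + h) + 5*(2*h))*h + h = ((-1 + h)/(-5 + h) + 10*h)*h + h = (10*h + (-1 + h)/(-5 + h))*h + h = h*(10*h + (-1 + h)/(-5 + h)) + h = h + h*(10*h + (-1 + h)/(-5 + h)))
(14189 + U(152)) + (-99 - 64*(-43 + 28)) = (14189 + 2*152*(-3 - 24*152 + 5*152²)/(-5 + 152)) + (-99 - 64*(-43 + 28)) = (14189 + 2*152*(-3 - 3648 + 5*23104)/147) + (-99 - 64*(-15)) = (14189 + 2*152*(1/147)*(-3 - 3648 + 115520)) + (-99 + 960) = (14189 + 2*152*(1/147)*111869) + 861 = (14189 + 34008176/147) + 861 = 36093959/147 + 861 = 36220526/147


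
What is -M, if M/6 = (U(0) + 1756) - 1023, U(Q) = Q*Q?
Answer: -4398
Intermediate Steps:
U(Q) = Q²
M = 4398 (M = 6*((0² + 1756) - 1023) = 6*((0 + 1756) - 1023) = 6*(1756 - 1023) = 6*733 = 4398)
-M = -1*4398 = -4398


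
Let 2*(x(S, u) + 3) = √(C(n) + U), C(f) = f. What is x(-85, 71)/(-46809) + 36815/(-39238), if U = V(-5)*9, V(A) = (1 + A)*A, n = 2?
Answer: -574385207/612230514 - √182/93618 ≈ -0.93833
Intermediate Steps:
V(A) = A*(1 + A)
U = 180 (U = -5*(1 - 5)*9 = -5*(-4)*9 = 20*9 = 180)
x(S, u) = -3 + √182/2 (x(S, u) = -3 + √(2 + 180)/2 = -3 + √182/2)
x(-85, 71)/(-46809) + 36815/(-39238) = (-3 + √182/2)/(-46809) + 36815/(-39238) = (-3 + √182/2)*(-1/46809) + 36815*(-1/39238) = (1/15603 - √182/93618) - 36815/39238 = -574385207/612230514 - √182/93618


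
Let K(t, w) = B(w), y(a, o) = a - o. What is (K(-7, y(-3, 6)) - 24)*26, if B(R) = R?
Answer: -858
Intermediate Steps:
K(t, w) = w
(K(-7, y(-3, 6)) - 24)*26 = ((-3 - 1*6) - 24)*26 = ((-3 - 6) - 24)*26 = (-9 - 24)*26 = -33*26 = -858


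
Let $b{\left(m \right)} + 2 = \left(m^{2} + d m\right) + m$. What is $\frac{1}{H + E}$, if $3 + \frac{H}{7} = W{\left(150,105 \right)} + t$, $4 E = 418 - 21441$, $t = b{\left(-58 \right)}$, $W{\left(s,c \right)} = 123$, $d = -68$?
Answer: $\frac{4}{185281} \approx 2.1589 \cdot 10^{-5}$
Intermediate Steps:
$b{\left(m \right)} = -2 + m^{2} - 67 m$ ($b{\left(m \right)} = -2 + \left(\left(m^{2} - 68 m\right) + m\right) = -2 + \left(m^{2} - 67 m\right) = -2 + m^{2} - 67 m$)
$t = 7248$ ($t = -2 + \left(-58\right)^{2} - -3886 = -2 + 3364 + 3886 = 7248$)
$E = - \frac{21023}{4}$ ($E = \frac{418 - 21441}{4} = \frac{1}{4} \left(-21023\right) = - \frac{21023}{4} \approx -5255.8$)
$H = 51576$ ($H = -21 + 7 \left(123 + 7248\right) = -21 + 7 \cdot 7371 = -21 + 51597 = 51576$)
$\frac{1}{H + E} = \frac{1}{51576 - \frac{21023}{4}} = \frac{1}{\frac{185281}{4}} = \frac{4}{185281}$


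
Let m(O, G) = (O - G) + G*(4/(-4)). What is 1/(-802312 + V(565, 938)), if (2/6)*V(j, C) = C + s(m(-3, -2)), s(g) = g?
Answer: -1/799495 ≈ -1.2508e-6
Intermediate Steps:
m(O, G) = O - 2*G (m(O, G) = (O - G) + G*(4*(-¼)) = (O - G) + G*(-1) = (O - G) - G = O - 2*G)
V(j, C) = 3 + 3*C (V(j, C) = 3*(C + (-3 - 2*(-2))) = 3*(C + (-3 + 4)) = 3*(C + 1) = 3*(1 + C) = 3 + 3*C)
1/(-802312 + V(565, 938)) = 1/(-802312 + (3 + 3*938)) = 1/(-802312 + (3 + 2814)) = 1/(-802312 + 2817) = 1/(-799495) = -1/799495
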